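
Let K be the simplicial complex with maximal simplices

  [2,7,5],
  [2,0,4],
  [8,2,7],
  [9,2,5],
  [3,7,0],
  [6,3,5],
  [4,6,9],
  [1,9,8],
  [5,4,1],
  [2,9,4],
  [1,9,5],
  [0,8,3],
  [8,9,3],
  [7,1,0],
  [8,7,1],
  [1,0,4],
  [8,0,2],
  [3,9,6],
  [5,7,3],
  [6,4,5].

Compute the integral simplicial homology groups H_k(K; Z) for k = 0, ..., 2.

H_0 = Z,  H_1 = Z ⊕ Z/2,  H_2 = 0.

Fix the vertex order 0 < 1 < 2 < 3 < 4 < 5 < 6 < 7 < 8 < 9 and write every simplex with vertices in increasing order. Then dim K = 2 and the simplices of K are:

  0-simplices (10): [0], [1], [2], [3], [4], [5], [6], [7], [8], [9]
  1-simplices (30): (30 of them)
  2-simplices (20): (20 of them)

so the chain groups are C_0 ≅ Z^10, C_1 ≅ Z^30, C_2 ≅ Z^20.

The boundary map ∂_1: C_1 → C_0 sends each edge [p,q] (with p < q) to q − p. For instance
  ∂[1,7] = [7] − [1].
The resulting 10×30 matrix has rank 9, and its Smith normal form has invariant factors (1,1,1,1,1,1,1,1,1).

Boundary ∂_2: C_2 → C_1 maps a triangle to the signed sum of its edges. For instance
  ∂[1,4,5] = [4,5] − [1,5] + [1,4],
  ∂[0,1,7] = [1,7] − [0,7] + [0,1].
As a 30×20 matrix over Z this has rank 20, with invariant factors (1,1,1,1,1,1,1,1,1,1,1,1,1,1,1,1,1,1,1,2).

Reading off H_k = ker ∂_k / im ∂_{k+1}:

  H_0: rank C_0 − rank ∂_1 = 10 − 9 = 1, and the invariant factors of ∂_1 are all 1, so H_0 = Z.
  H_1: rank ker ∂_1 − rank ∂_2 = (30 − 9) − 20 = 1, and ∂_2 has invariant factor 2 > 1, so H_1 = Z ⊕ Z/2.
  H_2: rank ker ∂_2 − rank ∂_3 = (20 − 20) − 0 = 0, and there is no ∂_3, so H_2 = 0.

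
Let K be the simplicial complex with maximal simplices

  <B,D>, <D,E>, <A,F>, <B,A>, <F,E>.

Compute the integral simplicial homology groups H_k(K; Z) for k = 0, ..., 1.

H_0 ≅ Z,  H_1 ≅ Z.

We work with the vertex ordering A < B < D < E < F. The simplices of K, each written with vertices in increasing order, are:

  0-simplices (5): A, B, D, E, F
  1-simplices (5): AB, AF, BD, DE, EF

so the chain groups are C_0 ≅ Z^5, C_1 ≅ Z^5.

The boundary map ∂_1: C_1 → C_0 is given by ∂[p,q] = [q] − [p]. For instance
  ∂EF = F − E.
The resulting 5×5 matrix has rank 4, and its Smith normal form has invariant factors (1,1,1,1).

From H_k ≅ ker(∂_k) / im(∂_{k+1}) we obtain:

  H_0: rank C_0 − rank ∂_1 = 5 − 4 = 1, and the invariant factors of ∂_1 are all 1, so H_0 = Z.
  H_1: rank ker ∂_1 − rank ∂_2 = (5 − 4) − 0 = 1, and there is no ∂_2, so H_1 = Z.

As a check, the Euler characteristic is 5 − 5 = 0, which agrees with 1 − 1 = 0.
(K is a triangulation of the circle S^1.)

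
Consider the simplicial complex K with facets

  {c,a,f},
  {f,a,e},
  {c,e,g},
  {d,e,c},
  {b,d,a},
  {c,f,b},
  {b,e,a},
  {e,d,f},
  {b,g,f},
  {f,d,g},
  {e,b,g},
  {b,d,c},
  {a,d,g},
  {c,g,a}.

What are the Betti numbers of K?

b_0 = 1, b_1 = 2, b_2 = 1.

We work with the vertex ordering a < b < c < d < e < f < g. The simplices of K, each written with vertices in increasing order, are:

  0-simplices (7): a, b, c, d, e, f, g
  1-simplices (21): ab, ac, ad, ae, af, ag, bc, bd, be, bf, bg, cd, ce, cf, cg, de, df, dg, ef, eg, fg
  2-simplices (14): abd, abe, acf, acg, adg, aef, bcd, bcf, beg, bfg, cde, ceg, def, dfg

so the chain groups are C_0 ≅ Z^7, C_1 ≅ Z^21, C_2 ≅ Z^14.

Boundary ∂_1: C_1 → C_0 maps an edge to its endpoints' difference, ∂[p,q] = q − p. For instance
  ∂dg = g − d.
The resulting 7×21 matrix has rank 6, and its Smith normal form has invariant factors (1,1,1,1,1,1).

The boundary map ∂_2: C_2 → C_1 sends each 2-simplex [p,q,r] to [q,r] − [p,r] + [p,q]. For instance
  ∂adg = dg − ag + ad,
  ∂acg = cg − ag + ac.
The 21×14 boundary matrix has rank 13 and Smith normal form diag(1,1,1,1,1,1,1,1,1,1,1,1,1).

Reading off H_k = ker ∂_k / im ∂_{k+1}:

  H_0: rank C_0 − rank ∂_1 = 7 − 6 = 1, and the invariant factors of ∂_1 are all 1, so H_0 = Z.
  H_1: rank ker ∂_1 − rank ∂_2 = (21 − 6) − 13 = 2, and the invariant factors of ∂_2 are all 1, so H_1 = Z^2.
  H_2: rank ker ∂_2 − rank ∂_3 = (14 − 13) − 0 = 1, and there is no ∂_3, so H_2 = Z.

As a check, the Euler characteristic is 7 − 21 + 14 = 0, which agrees with 1 − 2 + 1 = 0.

Hence the Betti numbers are b_0 = 1, b_1 = 2, b_2 = 1.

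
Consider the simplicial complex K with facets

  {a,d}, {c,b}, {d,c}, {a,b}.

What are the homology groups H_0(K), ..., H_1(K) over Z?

H_0 ≅ Z,  H_1 ≅ Z.

Order the vertices as a < b < c < d. Listing each simplex with vertices in this order, K has dimension 1 with simplices:

  0-simplices (4): a, b, c, d
  1-simplices (4): ab, ad, bc, cd

Hence C_0 ≅ Z^4, C_1 ≅ Z^4.

The boundary map ∂_1: C_1 → C_0 is given by ∂[p,q] = [q] − [p]. For instance
  ∂bc = c − b.
This gives a 4×4 integer matrix of rank 3; reducing to Smith normal form yields diagonal entries (1,1,1).

From H_k ≅ ker(∂_k) / im(∂_{k+1}) we obtain:

  H_0: rank C_0 − rank ∂_1 = 4 − 3 = 1, and the invariant factors of ∂_1 are all 1, so H_0 ≅ Z.
  H_1: rank ker ∂_1 − rank ∂_2 = (4 − 3) − 0 = 1, and there is no ∂_2, so H_1 ≅ Z.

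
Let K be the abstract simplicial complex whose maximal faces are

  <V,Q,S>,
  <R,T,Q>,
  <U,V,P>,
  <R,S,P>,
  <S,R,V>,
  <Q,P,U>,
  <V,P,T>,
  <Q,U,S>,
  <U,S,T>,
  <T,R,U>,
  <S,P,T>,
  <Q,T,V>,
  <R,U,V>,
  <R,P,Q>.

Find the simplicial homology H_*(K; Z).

K has 7 vertices, 21 edges, 14 triangles.
rank ∂_0 = 0, rank ∂_1 = 6 ⇒ b_0 = 7 − 0 − 6 = 1; all invariant factors of ∂_1 are 1 so no torsion. So H_0 ≅ Z.
rank ∂_1 = 6, rank ∂_2 = 13 ⇒ b_1 = 21 − 6 − 13 = 2; all invariant factors of ∂_2 are 1 so no torsion. So H_1 ≅ Z^2.
rank ∂_2 = 13, rank ∂_3 = 0 ⇒ b_2 = 14 − 13 − 0 = 1. So H_2 ≅ Z.

H_0 = Z,  H_1 = Z^2,  H_2 = Z.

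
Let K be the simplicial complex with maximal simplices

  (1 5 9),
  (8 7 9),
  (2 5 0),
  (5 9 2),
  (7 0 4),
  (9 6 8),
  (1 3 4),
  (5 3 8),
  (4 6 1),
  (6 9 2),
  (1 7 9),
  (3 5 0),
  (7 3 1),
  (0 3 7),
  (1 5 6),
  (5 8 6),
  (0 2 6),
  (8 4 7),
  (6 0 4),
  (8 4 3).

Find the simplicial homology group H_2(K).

H_2 ≅ 0.

Take the total order 0 < 1 < 2 < 3 < 4 < 5 < 6 < 7 < 8 < 9 on the vertex set. Then K (dimension 2) consists of the simplices:

  0-simplices (10): [0], [1], [2], [3], [4], [5], [6], [7], [8], [9]
  1-simplices (30): (30 of them)
  2-simplices (20): (20 of them)

giving chain groups C_0 ≅ Z^10, C_1 ≅ Z^30, C_2 ≅ Z^20.

The boundary map ∂_1: C_1 → C_0 sends each edge [p,q] (with p < q) to q − p. For instance
  ∂[1,4] = [4] − [1].
This gives a 10×30 integer matrix of rank 9; reducing to Smith normal form yields diagonal entries (1,1,1,1,1,1,1,1,1).

The boundary map ∂_2: C_2 → C_1 acts by ∂[p,q,r] = [q,r] − [p,r] + [p,q]. For instance
  ∂[0,2,5] = [2,5] − [0,5] + [0,2],
  ∂[2,5,9] = [5,9] − [2,9] + [2,5].
As a 30×20 matrix over Z this has rank 20, with invariant factors (1,1,1,1,1,1,1,1,1,1,1,1,1,1,1,1,1,1,1,2).

From H_k ≅ ker(∂_k) / im(∂_{k+1}) we obtain:

  H_2: rank ker ∂_2 − rank ∂_3 = (20 − 20) − 0 = 0, and there is no ∂_3, so H_2 ≅ 0.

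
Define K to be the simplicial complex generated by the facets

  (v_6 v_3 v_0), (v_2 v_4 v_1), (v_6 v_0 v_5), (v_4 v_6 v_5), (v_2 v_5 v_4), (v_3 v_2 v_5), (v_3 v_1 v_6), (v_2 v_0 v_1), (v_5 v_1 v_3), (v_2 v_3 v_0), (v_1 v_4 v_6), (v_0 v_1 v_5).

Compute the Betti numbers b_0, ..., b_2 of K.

We work with the vertex ordering v_0 < v_1 < v_2 < v_3 < v_4 < v_5 < v_6. The simplices of K, each written with vertices in increasing order, are:

  0-simplices (7): [v_0], [v_1], [v_2], [v_3], [v_4], [v_5], [v_6]
  1-simplices (18): (18 of them)
  2-simplices (12): (12 of them)

giving chain groups C_0 ≅ Z^7, C_1 ≅ Z^18, C_2 ≅ Z^12.

∂_1: C_1 → C_0 maps an edge to its endpoints' difference, ∂[p,q] = q − p.
The 7×18 boundary matrix has rank 6 and Smith normal form diag(1,1,1,1,1,1).

Boundary ∂_2: C_2 → C_1 sends each 2-simplex [p,q,r] to [q,r] − [p,r] + [p,q]. For instance
  ∂[v_4,v_5,v_6] = [v_5,v_6] − [v_4,v_6] + [v_4,v_5],
  ∂[v_1,v_3,v_6] = [v_3,v_6] − [v_1,v_6] + [v_1,v_3].
The resulting 18×12 matrix has rank 12, and its Smith normal form has invariant factors (1,1,1,1,1,1,1,1,1,1,1,2).

Computing H_k = (kernel of ∂_k) / (image of ∂_{k+1}):

  H_0: rank C_0 − rank ∂_1 = 7 − 6 = 1, and the invariant factors of ∂_1 are all 1, so H_0 = Z.
  H_1: rank ker ∂_1 − rank ∂_2 = (18 − 6) − 12 = 0, and ∂_2 has invariant factor 2 > 1, so H_1 = Z/2.
  H_2: rank ker ∂_2 − rank ∂_3 = (12 − 12) − 0 = 0, and there is no ∂_3, so H_2 = 0.

Hence the Betti numbers are b_0 = 1, b_1 = 0, b_2 = 0.

b_0 = 1, b_1 = 0, b_2 = 0.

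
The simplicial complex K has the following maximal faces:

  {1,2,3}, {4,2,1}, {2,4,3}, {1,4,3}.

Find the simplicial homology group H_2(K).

K has 4 vertices, 6 edges, 4 triangles.
rank ∂_2 = 3, rank ∂_3 = 0 ⇒ b_2 = 4 − 3 − 0 = 1. So H_2 = Z.

H_2 = Z.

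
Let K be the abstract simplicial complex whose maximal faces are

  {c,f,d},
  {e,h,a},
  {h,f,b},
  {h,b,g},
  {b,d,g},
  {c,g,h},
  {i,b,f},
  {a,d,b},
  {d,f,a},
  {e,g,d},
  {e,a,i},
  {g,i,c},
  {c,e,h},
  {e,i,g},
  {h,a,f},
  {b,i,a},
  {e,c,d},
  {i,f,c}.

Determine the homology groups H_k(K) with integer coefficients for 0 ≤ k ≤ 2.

Fix the vertex order a < b < c < d < e < f < g < h < i and write every simplex with vertices in increasing order. Then dim K = 2 and the simplices of K are:

  0-simplices (9): a, b, c, d, e, f, g, h, i
  1-simplices (27): ab, ad, ae, af, ah, ai, bd, bf, bg, bh, bi, cd, ce, cf, cg, ch, ci, de, df, dg, eg, eh, ei, fh, fi, gh, gi
  2-simplices (18): abd, abi, adf, aeh, aei, afh, bdg, bfh, bfi, bgh, cde, cdf, ceh, cfi, cgh, cgi, deg, egi

so the chain groups are C_0 ≅ Z^9, C_1 ≅ Z^27, C_2 ≅ Z^18.

∂_1: C_1 → C_0 is given by ∂[p,q] = [q] − [p]. For instance
  ∂ab = b − a.
The resulting 9×27 matrix has rank 8, and its Smith normal form has invariant factors (1,1,1,1,1,1,1,1).

Boundary ∂_2: C_2 → C_1 maps a triangle to the signed sum of its edges. For instance
  ∂deg = eg − dg + de,
  ∂adf = df − af + ad.
This gives a 27×18 integer matrix of rank 18; reducing to Smith normal form yields diagonal entries (1,1,1,1,1,1,1,1,1,1,1,1,1,1,1,1,1,2).

From H_k ≅ ker(∂_k) / im(∂_{k+1}) we obtain:

  H_0: rank C_0 − rank ∂_1 = 9 − 8 = 1, and the invariant factors of ∂_1 are all 1, so H_0 = Z.
  H_1: rank ker ∂_1 − rank ∂_2 = (27 − 8) − 18 = 1, and ∂_2 has invariant factor 2 > 1, so H_1 = Z ⊕ Z/2.
  H_2: rank ker ∂_2 − rank ∂_3 = (18 − 18) − 0 = 0, and there is no ∂_3, so H_2 = 0.

As a check, the Euler characteristic is 9 − 27 + 18 = 0, which agrees with 1 − 1 + 0 = 0.

H_0 ≅ Z,  H_1 ≅ Z ⊕ Z/2,  H_2 = 0.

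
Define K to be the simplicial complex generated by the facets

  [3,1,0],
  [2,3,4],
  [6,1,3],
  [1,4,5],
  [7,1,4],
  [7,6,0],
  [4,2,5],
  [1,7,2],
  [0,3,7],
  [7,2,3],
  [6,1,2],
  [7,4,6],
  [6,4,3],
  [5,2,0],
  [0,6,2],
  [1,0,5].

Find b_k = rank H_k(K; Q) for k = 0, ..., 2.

b_0 = 1, b_1 = 2, b_2 = 1.

Order the vertices as 0 < 1 < 2 < 3 < 4 < 5 < 6 < 7. Listing each simplex with vertices in this order, K has dimension 2 with simplices:

  0-simplices (8): [0], [1], [2], [3], [4], [5], [6], [7]
  1-simplices (24): (24 of them)
  2-simplices (16): [0,1,3], [0,1,5], [0,2,5], [0,2,6], [0,3,7], [0,6,7], [1,2,6], [1,2,7], [1,3,6], [1,4,5], [1,4,7], [2,3,4], [2,3,7], [2,4,5], [3,4,6], [4,6,7]

giving chain groups C_0 ≅ Z^8, C_1 ≅ Z^24, C_2 ≅ Z^16.

∂_1: C_1 → C_0 is given by ∂[p,q] = [q] − [p]. For instance
  ∂[1,6] = [6] − [1].
This gives a 8×24 integer matrix of rank 7; reducing to Smith normal form yields diagonal entries (1,1,1,1,1,1,1).

The boundary map ∂_2: C_2 → C_1 sends each 2-simplex [p,q,r] to [q,r] − [p,r] + [p,q]. For instance
  ∂[3,4,6] = [4,6] − [3,6] + [3,4],
  ∂[0,6,7] = [6,7] − [0,7] + [0,6].
The resulting 24×16 matrix has rank 15, and its Smith normal form has invariant factors (1,1,1,1,1,1,1,1,1,1,1,1,1,1,1).

Reading off H_k = ker ∂_k / im ∂_{k+1}:

  H_0: rank C_0 − rank ∂_1 = 8 − 7 = 1, and the invariant factors of ∂_1 are all 1, so H_0 = Z.
  H_1: rank ker ∂_1 − rank ∂_2 = (24 − 7) − 15 = 2, and the invariant factors of ∂_2 are all 1, so H_1 = Z^2.
  H_2: rank ker ∂_2 − rank ∂_3 = (16 − 15) − 0 = 1, and there is no ∂_3, so H_2 = Z.

As a check, the Euler characteristic is 8 − 24 + 16 = 0, which agrees with 1 − 2 + 1 = 0.

Hence the Betti numbers are b_0 = 1, b_1 = 2, b_2 = 1.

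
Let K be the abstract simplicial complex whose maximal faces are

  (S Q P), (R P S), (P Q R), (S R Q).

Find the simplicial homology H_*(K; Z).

H_0 ≅ Z,  H_1 = 0,  H_2 ≅ Z.

K has 4 vertices, 6 edges, 4 triangles.
rank ∂_0 = 0, rank ∂_1 = 3 ⇒ b_0 = 4 − 0 − 3 = 1; all invariant factors of ∂_1 are 1 so no torsion. So H_0 ≅ Z.
rank ∂_1 = 3, rank ∂_2 = 3 ⇒ b_1 = 6 − 3 − 3 = 0; all invariant factors of ∂_2 are 1 so no torsion. So H_1 ≅ 0.
rank ∂_2 = 3, rank ∂_3 = 0 ⇒ b_2 = 4 − 3 − 0 = 1. So H_2 ≅ Z.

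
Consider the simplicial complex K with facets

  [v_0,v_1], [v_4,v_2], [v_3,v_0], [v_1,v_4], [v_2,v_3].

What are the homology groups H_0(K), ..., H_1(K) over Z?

Fix the vertex order v_0 < v_1 < v_2 < v_3 < v_4 and write every simplex with vertices in increasing order. Then dim K = 1 and the simplices of K are:

  0-simplices (5): [v_0], [v_1], [v_2], [v_3], [v_4]
  1-simplices (5): [v_0,v_1], [v_0,v_3], [v_1,v_4], [v_2,v_3], [v_2,v_4]

Hence C_0 ≅ Z^5, C_1 ≅ Z^5.

The boundary map ∂_1: C_1 → C_0 maps an edge to its endpoints' difference, ∂[p,q] = q − p. For instance
  ∂[v_0,v_1] = [v_1] − [v_0].
The resulting 5×5 matrix has rank 4, and its Smith normal form has invariant factors (1,1,1,1).

Computing H_k = (kernel of ∂_k) / (image of ∂_{k+1}):

  H_0: rank C_0 − rank ∂_1 = 5 − 4 = 1, and the invariant factors of ∂_1 are all 1, so H_0 ≅ Z.
  H_1: rank ker ∂_1 − rank ∂_2 = (5 − 4) − 0 = 1, and there is no ∂_2, so H_1 ≅ Z.

H_0 = Z,  H_1 = Z.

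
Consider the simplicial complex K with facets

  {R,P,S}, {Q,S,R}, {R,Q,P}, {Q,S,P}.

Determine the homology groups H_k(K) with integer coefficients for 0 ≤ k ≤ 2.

Take the total order P < Q < R < S on the vertex set. Then K (dimension 2) consists of the simplices:

  0-simplices (4): P, Q, R, S
  1-simplices (6): PQ, PR, PS, QR, QS, RS
  2-simplices (4): PQR, PQS, PRS, QRS

giving chain groups C_0 ≅ Z^4, C_1 ≅ Z^6, C_2 ≅ Z^4.

The boundary map ∂_1: C_1 → C_0 is given by ∂[p,q] = [q] − [p].
The 4×6 boundary matrix has rank 3 and Smith normal form diag(1,1,1).

Boundary ∂_2: C_2 → C_1 acts by ∂[p,q,r] = [q,r] − [p,r] + [p,q]. For instance
  ∂PRS = RS − PS + PR,
  ∂QRS = RS − QS + QR.
The 6×4 boundary matrix has rank 3 and Smith normal form diag(1,1,1).

Now H_k = ker ∂_k / im ∂_{k+1}, so:

  H_0: rank C_0 − rank ∂_1 = 4 − 3 = 1, and the invariant factors of ∂_1 are all 1, so H_0 = Z.
  H_1: rank ker ∂_1 − rank ∂_2 = (6 − 3) − 3 = 0, and the invariant factors of ∂_2 are all 1, so H_1 = 0.
  H_2: rank ker ∂_2 − rank ∂_3 = (4 − 3) − 0 = 1, and there is no ∂_3, so H_2 = Z.

H_0 ≅ Z,  H_1 = 0,  H_2 ≅ Z.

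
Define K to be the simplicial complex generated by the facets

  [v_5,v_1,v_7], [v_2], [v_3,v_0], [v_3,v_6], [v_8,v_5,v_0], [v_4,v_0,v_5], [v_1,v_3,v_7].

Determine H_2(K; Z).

Fix the vertex order v_0 < v_1 < v_2 < v_3 < v_4 < v_5 < v_6 < v_7 < v_8 and write every simplex with vertices in increasing order. Then dim K = 2 and the simplices of K are:

  0-simplices (9): [v_0], [v_1], [v_2], [v_3], [v_4], [v_5], [v_6], [v_7], [v_8]
  1-simplices (12): [v_0,v_3], [v_0,v_4], [v_0,v_5], [v_0,v_8], [v_1,v_3], [v_1,v_5], [v_1,v_7], [v_3,v_6], [v_3,v_7], [v_4,v_5], [v_5,v_7], [v_5,v_8]
  2-simplices (4): [v_0,v_4,v_5], [v_0,v_5,v_8], [v_1,v_3,v_7], [v_1,v_5,v_7]

so the chain groups are C_0 ≅ Z^9, C_1 ≅ Z^12, C_2 ≅ Z^4.

∂_1: C_1 → C_0 sends each edge [p,q] (with p < q) to q − p. For instance
  ∂[v_0,v_8] = [v_8] − [v_0].
As a 9×12 matrix over Z this has rank 7, with invariant factors (1,1,1,1,1,1,1).

Boundary ∂_2: C_2 → C_1 sends each 2-simplex [p,q,r] to [q,r] − [p,r] + [p,q]. For instance
  ∂[v_0,v_4,v_5] = [v_4,v_5] − [v_0,v_5] + [v_0,v_4],
  ∂[v_1,v_3,v_7] = [v_3,v_7] − [v_1,v_7] + [v_1,v_3].
The 12×4 boundary matrix has rank 4 and Smith normal form diag(1,1,1,1).

From H_k ≅ ker(∂_k) / im(∂_{k+1}) we obtain:

  H_2: rank ker ∂_2 − rank ∂_3 = (4 − 4) − 0 = 0, and there is no ∂_3, so H_2 = 0.

H_2 = 0.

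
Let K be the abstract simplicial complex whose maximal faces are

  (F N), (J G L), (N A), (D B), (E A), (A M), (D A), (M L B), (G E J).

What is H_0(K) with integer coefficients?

H_0 ≅ Z.

Take the total order A < B < D < E < F < G < J < L < M < N on the vertex set. Then K (dimension 2) consists of the simplices:

  0-simplices (10): A, B, D, E, F, G, J, L, M, N
  1-simplices (14): AD, AE, AM, AN, BD, BL, BM, EG, EJ, FN, GJ, GL, JL, LM
  2-simplices (3): BLM, EGJ, GJL

so the chain groups are C_0 ≅ Z^10, C_1 ≅ Z^14, C_2 ≅ Z^3.

∂_1: C_1 → C_0 is given by ∂[p,q] = [q] − [p].
The resulting 10×14 matrix has rank 9, and its Smith normal form has invariant factors (1,1,1,1,1,1,1,1,1).

The boundary map ∂_2: C_2 → C_1 maps a triangle to the signed sum of its edges. For instance
  ∂GJL = JL − GL + GJ,
  ∂EGJ = GJ − EJ + EG.
The 14×3 boundary matrix has rank 3 and Smith normal form diag(1,1,1).

From H_k ≅ ker(∂_k) / im(∂_{k+1}) we obtain:

  H_0: rank C_0 − rank ∂_1 = 10 − 9 = 1, and the invariant factors of ∂_1 are all 1, so H_0 = Z.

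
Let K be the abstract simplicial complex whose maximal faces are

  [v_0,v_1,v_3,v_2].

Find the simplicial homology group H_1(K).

We work with the vertex ordering v_0 < v_1 < v_2 < v_3. The simplices of K, each written with vertices in increasing order, are:

  0-simplices (4): [v_0], [v_1], [v_2], [v_3]
  1-simplices (6): [v_0,v_1], [v_0,v_2], [v_0,v_3], [v_1,v_2], [v_1,v_3], [v_2,v_3]
  2-simplices (4): [v_0,v_1,v_2], [v_0,v_1,v_3], [v_0,v_2,v_3], [v_1,v_2,v_3]
  3-simplices (1): [v_0,v_1,v_2,v_3]

so the chain groups are C_0 ≅ Z^4, C_1 ≅ Z^6, C_2 ≅ Z^4, C_3 ≅ Z^1.

The boundary map ∂_1: C_1 → C_0 maps an edge to its endpoints' difference, ∂[p,q] = q − p.
This gives a 4×6 integer matrix of rank 3; reducing to Smith normal form yields diagonal entries (1,1,1).

∂_2: C_2 → C_1 maps a triangle to the signed sum of its edges. For instance
  ∂[v_0,v_1,v_2] = [v_1,v_2] − [v_0,v_2] + [v_0,v_1],
  ∂[v_0,v_1,v_3] = [v_1,v_3] − [v_0,v_3] + [v_0,v_1].
As a 6×4 matrix over Z this has rank 3, with invariant factors (1,1,1).

Boundary ∂_3: C_3 → C_2 sends each 3-simplex σ to the alternating sum Σ_i (−1)^i (σ with its i-th vertex removed). For instance
  ∂[v_0,v_1,v_2,v_3] = [v_1,v_2,v_3] − [v_0,v_2,v_3] + [v_0,v_1,v_3] − [v_0,v_1,v_2].
As a 4×1 matrix over Z this has rank 1, with invariant factors (1).

Reading off H_k = ker ∂_k / im ∂_{k+1}:

  H_1: rank ker ∂_1 − rank ∂_2 = (6 − 3) − 3 = 0, and the invariant factors of ∂_2 are all 1, so H_1 = 0.

H_1 = 0.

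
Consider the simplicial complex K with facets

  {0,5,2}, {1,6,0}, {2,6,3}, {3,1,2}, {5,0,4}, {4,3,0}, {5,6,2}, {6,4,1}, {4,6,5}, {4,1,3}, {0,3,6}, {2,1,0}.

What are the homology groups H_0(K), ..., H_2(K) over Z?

H_0 = Z,  H_1 = Z/2,  H_2 = 0.

We work with the vertex ordering 0 < 1 < 2 < 3 < 4 < 5 < 6. The simplices of K, each written with vertices in increasing order, are:

  0-simplices (7): [0], [1], [2], [3], [4], [5], [6]
  1-simplices (18): [0,1], [0,2], [0,3], [0,4], [0,5], [0,6], [1,2], [1,3], [1,4], [1,6], [2,3], [2,5], [2,6], [3,4], [3,6], [4,5], [4,6], [5,6]
  2-simplices (12): [0,1,2], [0,1,6], [0,2,5], [0,3,4], [0,3,6], [0,4,5], [1,2,3], [1,3,4], [1,4,6], [2,3,6], [2,5,6], [4,5,6]

so the chain groups are C_0 ≅ Z^7, C_1 ≅ Z^18, C_2 ≅ Z^12.

The boundary map ∂_1: C_1 → C_0 is given by ∂[p,q] = [q] − [p]. For instance
  ∂[0,2] = [2] − [0].
The 7×18 boundary matrix has rank 6 and Smith normal form diag(1,1,1,1,1,1).

∂_2: C_2 → C_1 maps a triangle to the signed sum of its edges. For instance
  ∂[0,2,5] = [2,5] − [0,5] + [0,2],
  ∂[1,2,3] = [2,3] − [1,3] + [1,2].
As a 18×12 matrix over Z this has rank 12, with invariant factors (1,1,1,1,1,1,1,1,1,1,1,2).

Reading off H_k = ker ∂_k / im ∂_{k+1}:

  H_0: rank C_0 − rank ∂_1 = 7 − 6 = 1, and the invariant factors of ∂_1 are all 1, so H_0 ≅ Z.
  H_1: rank ker ∂_1 − rank ∂_2 = (18 − 6) − 12 = 0, and ∂_2 has invariant factor 2 > 1, so H_1 ≅ Z/2.
  H_2: rank ker ∂_2 − rank ∂_3 = (12 − 12) − 0 = 0, and there is no ∂_3, so H_2 ≅ 0.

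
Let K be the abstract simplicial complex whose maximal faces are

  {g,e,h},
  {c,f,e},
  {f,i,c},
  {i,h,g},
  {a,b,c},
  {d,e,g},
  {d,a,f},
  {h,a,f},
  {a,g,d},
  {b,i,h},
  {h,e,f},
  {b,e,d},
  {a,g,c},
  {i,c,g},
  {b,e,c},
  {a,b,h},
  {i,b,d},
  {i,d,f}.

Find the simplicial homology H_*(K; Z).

H_0 = Z,  H_1 = Z^2,  H_2 = Z.

K has 9 vertices, 27 edges, 18 triangles.
rank ∂_0 = 0, rank ∂_1 = 8 ⇒ b_0 = 9 − 0 − 8 = 1; all invariant factors of ∂_1 are 1 so no torsion. So H_0 = Z.
rank ∂_1 = 8, rank ∂_2 = 17 ⇒ b_1 = 27 − 8 − 17 = 2; all invariant factors of ∂_2 are 1 so no torsion. So H_1 = Z^2.
rank ∂_2 = 17, rank ∂_3 = 0 ⇒ b_2 = 18 − 17 − 0 = 1. So H_2 = Z.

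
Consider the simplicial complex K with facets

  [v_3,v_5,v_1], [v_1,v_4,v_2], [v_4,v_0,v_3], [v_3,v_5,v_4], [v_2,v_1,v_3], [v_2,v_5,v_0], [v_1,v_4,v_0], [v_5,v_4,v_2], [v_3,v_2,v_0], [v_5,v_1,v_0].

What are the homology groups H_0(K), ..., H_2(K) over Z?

We work with the vertex ordering v_0 < v_1 < v_2 < v_3 < v_4 < v_5. The simplices of K, each written with vertices in increasing order, are:

  0-simplices (6): [v_0], [v_1], [v_2], [v_3], [v_4], [v_5]
  1-simplices (15): (15 of them)
  2-simplices (10): [v_0,v_1,v_4], [v_0,v_1,v_5], [v_0,v_2,v_3], [v_0,v_2,v_5], [v_0,v_3,v_4], [v_1,v_2,v_3], [v_1,v_2,v_4], [v_1,v_3,v_5], [v_2,v_4,v_5], [v_3,v_4,v_5]

giving chain groups C_0 ≅ Z^6, C_1 ≅ Z^15, C_2 ≅ Z^10.

The boundary map ∂_1: C_1 → C_0 sends each edge [p,q] (with p < q) to q − p. For instance
  ∂[v_2,v_3] = [v_3] − [v_2].
This gives a 6×15 integer matrix of rank 5; reducing to Smith normal form yields diagonal entries (1,1,1,1,1).

Boundary ∂_2: C_2 → C_1 acts by ∂[p,q,r] = [q,r] − [p,r] + [p,q]. For instance
  ∂[v_1,v_2,v_3] = [v_2,v_3] − [v_1,v_3] + [v_1,v_2],
  ∂[v_0,v_3,v_4] = [v_3,v_4] − [v_0,v_4] + [v_0,v_3].
This gives a 15×10 integer matrix of rank 10; reducing to Smith normal form yields diagonal entries (1,1,1,1,1,1,1,1,1,2).

Now H_k = ker ∂_k / im ∂_{k+1}, so:

  H_0: rank C_0 − rank ∂_1 = 6 − 5 = 1, and the invariant factors of ∂_1 are all 1, so H_0 ≅ Z.
  H_1: rank ker ∂_1 − rank ∂_2 = (15 − 5) − 10 = 0, and ∂_2 has invariant factor 2 > 1, so H_1 ≅ Z/2.
  H_2: rank ker ∂_2 − rank ∂_3 = (10 − 10) − 0 = 0, and there is no ∂_3, so H_2 ≅ 0.

As a check, the Euler characteristic is 6 − 15 + 10 = 1, which agrees with 1 − 0 + 0 = 1.

H_0 ≅ Z,  H_1 ≅ Z/2,  H_2 = 0.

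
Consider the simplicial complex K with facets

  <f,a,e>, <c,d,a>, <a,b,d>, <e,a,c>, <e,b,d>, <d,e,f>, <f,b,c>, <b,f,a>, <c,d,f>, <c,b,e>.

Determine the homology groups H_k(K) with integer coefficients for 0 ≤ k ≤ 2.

H_0 ≅ Z,  H_1 ≅ Z/2Z,  H_2 = 0.

We work with the vertex ordering a < b < c < d < e < f. The simplices of K, each written with vertices in increasing order, are:

  0-simplices (6): a, b, c, d, e, f
  1-simplices (15): ab, ac, ad, ae, af, bc, bd, be, bf, cd, ce, cf, de, df, ef
  2-simplices (10): abd, abf, acd, ace, aef, bce, bcf, bde, cdf, def

giving chain groups C_0 ≅ Z^6, C_1 ≅ Z^15, C_2 ≅ Z^10.

∂_1: C_1 → C_0 maps an edge to its endpoints' difference, ∂[p,q] = q − p. For instance
  ∂bc = c − b.
As a 6×15 matrix over Z this has rank 5, with invariant factors (1,1,1,1,1).

Boundary ∂_2: C_2 → C_1 maps a triangle to the signed sum of its edges. For instance
  ∂cdf = df − cf + cd,
  ∂ace = ce − ae + ac.
As a 15×10 matrix over Z this has rank 10, with invariant factors (1,1,1,1,1,1,1,1,1,2).

Computing H_k = (kernel of ∂_k) / (image of ∂_{k+1}):

  H_0: rank C_0 − rank ∂_1 = 6 − 5 = 1, and the invariant factors of ∂_1 are all 1, so H_0 ≅ Z.
  H_1: rank ker ∂_1 − rank ∂_2 = (15 − 5) − 10 = 0, and ∂_2 has invariant factor 2 > 1, so H_1 ≅ Z/2Z.
  H_2: rank ker ∂_2 − rank ∂_3 = (10 − 10) − 0 = 0, and there is no ∂_3, so H_2 ≅ 0.

As a check, the Euler characteristic is 6 − 15 + 10 = 1, which agrees with 1 − 0 + 0 = 1.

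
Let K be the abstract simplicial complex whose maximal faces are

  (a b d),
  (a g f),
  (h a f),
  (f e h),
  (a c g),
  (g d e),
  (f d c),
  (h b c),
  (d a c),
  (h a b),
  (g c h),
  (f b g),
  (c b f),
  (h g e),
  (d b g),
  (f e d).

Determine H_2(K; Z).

Take the total order a < b < c < d < e < f < g < h on the vertex set. Then K (dimension 2) consists of the simplices:

  0-simplices (8): a, b, c, d, e, f, g, h
  1-simplices (24): ab, ac, ad, af, ag, ah, bc, bd, bf, bg, bh, cd, cf, cg, ch, de, df, dg, ef, eg, eh, fg, fh, gh
  2-simplices (16): abd, abh, acd, acg, afg, afh, bcf, bch, bdg, bfg, cdf, cgh, def, deg, efh, egh

giving chain groups C_0 ≅ Z^8, C_1 ≅ Z^24, C_2 ≅ Z^16.

The boundary map ∂_1: C_1 → C_0 maps an edge to its endpoints' difference, ∂[p,q] = q − p.
The 8×24 boundary matrix has rank 7 and Smith normal form diag(1,1,1,1,1,1,1).

∂_2: C_2 → C_1 sends each 2-simplex [p,q,r] to [q,r] − [p,r] + [p,q]. For instance
  ∂bch = ch − bh + bc,
  ∂bdg = dg − bg + bd.
The 24×16 boundary matrix has rank 15 and Smith normal form diag(1,1,1,1,1,1,1,1,1,1,1,1,1,1,1).

Now H_k = ker ∂_k / im ∂_{k+1}, so:

  H_2: rank ker ∂_2 − rank ∂_3 = (16 − 15) − 0 = 1, and there is no ∂_3, so H_2 ≅ Z.

(K is a triangulation of the torus T^2.)

H_2 = Z.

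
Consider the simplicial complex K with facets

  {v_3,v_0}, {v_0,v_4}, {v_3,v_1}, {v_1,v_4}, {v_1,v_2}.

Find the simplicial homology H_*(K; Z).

We work with the vertex ordering v_0 < v_1 < v_2 < v_3 < v_4. The simplices of K, each written with vertices in increasing order, are:

  0-simplices (5): [v_0], [v_1], [v_2], [v_3], [v_4]
  1-simplices (5): [v_0,v_3], [v_0,v_4], [v_1,v_2], [v_1,v_3], [v_1,v_4]

giving chain groups C_0 ≅ Z^5, C_1 ≅ Z^5.

The boundary map ∂_1: C_1 → C_0 is given by ∂[p,q] = [q] − [p]. For instance
  ∂[v_0,v_4] = [v_4] − [v_0].
As a 5×5 matrix over Z this has rank 4, with invariant factors (1,1,1,1).

Reading off H_k = ker ∂_k / im ∂_{k+1}:

  H_0: rank C_0 − rank ∂_1 = 5 − 4 = 1, and the invariant factors of ∂_1 are all 1, so H_0 = Z.
  H_1: rank ker ∂_1 − rank ∂_2 = (5 − 4) − 0 = 1, and there is no ∂_2, so H_1 = Z.

As a check, the Euler characteristic is 5 − 5 = 0, which agrees with 1 − 1 = 0.

H_0 ≅ Z,  H_1 ≅ Z.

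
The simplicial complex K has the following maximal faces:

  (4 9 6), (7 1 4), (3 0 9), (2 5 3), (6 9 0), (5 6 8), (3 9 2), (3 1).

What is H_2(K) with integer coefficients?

H_2 = 0.

We work with the vertex ordering 0 < 1 < 2 < 3 < 4 < 5 < 6 < 7 < 8 < 9. The simplices of K, each written with vertices in increasing order, are:

  0-simplices (10): [0], [1], [2], [3], [4], [5], [6], [7], [8], [9]
  1-simplices (18): [0,3], [0,6], [0,9], [1,3], [1,4], [1,7], [2,3], [2,5], [2,9], [3,5], [3,9], [4,6], [4,7], [4,9], [5,6], [5,8], [6,8], [6,9]
  2-simplices (7): [0,3,9], [0,6,9], [1,4,7], [2,3,5], [2,3,9], [4,6,9], [5,6,8]

giving chain groups C_0 ≅ Z^10, C_1 ≅ Z^18, C_2 ≅ Z^7.

∂_1: C_1 → C_0 is given by ∂[p,q] = [q] − [p]. For instance
  ∂[0,9] = [9] − [0].
As a 10×18 matrix over Z this has rank 9, with invariant factors (1,1,1,1,1,1,1,1,1).

Boundary ∂_2: C_2 → C_1 sends each 2-simplex [p,q,r] to [q,r] − [p,r] + [p,q]. For instance
  ∂[1,4,7] = [4,7] − [1,7] + [1,4],
  ∂[5,6,8] = [6,8] − [5,8] + [5,6].
The 18×7 boundary matrix has rank 7 and Smith normal form diag(1,1,1,1,1,1,1).

From H_k ≅ ker(∂_k) / im(∂_{k+1}) we obtain:

  H_2: rank ker ∂_2 − rank ∂_3 = (7 − 7) − 0 = 0, and there is no ∂_3, so H_2 = 0.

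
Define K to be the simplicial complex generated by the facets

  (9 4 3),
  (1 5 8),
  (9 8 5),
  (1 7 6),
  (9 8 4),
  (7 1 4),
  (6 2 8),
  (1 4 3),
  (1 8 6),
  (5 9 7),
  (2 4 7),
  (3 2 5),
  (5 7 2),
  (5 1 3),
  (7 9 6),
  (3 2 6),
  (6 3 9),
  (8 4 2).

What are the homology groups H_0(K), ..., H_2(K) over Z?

H_0 = Z,  H_1 = Z^2,  H_2 = Z.

Order the vertices as 1 < 2 < 3 < 4 < 5 < 6 < 7 < 8 < 9. Listing each simplex with vertices in this order, K has dimension 2 with simplices:

  0-simplices (9): [1], [2], [3], [4], [5], [6], [7], [8], [9]
  1-simplices (27): (27 of them)
  2-simplices (18): [1,3,4], [1,3,5], [1,4,7], [1,5,8], [1,6,7], [1,6,8], [2,3,5], [2,3,6], [2,4,7], [2,4,8], [2,5,7], [2,6,8], [3,4,9], [3,6,9], [4,8,9], [5,7,9], [5,8,9], [6,7,9]

so the chain groups are C_0 ≅ Z^9, C_1 ≅ Z^27, C_2 ≅ Z^18.

The boundary map ∂_1: C_1 → C_0 sends each edge [p,q] (with p < q) to q − p.
The resulting 9×27 matrix has rank 8, and its Smith normal form has invariant factors (1,1,1,1,1,1,1,1).

Boundary ∂_2: C_2 → C_1 maps a triangle to the signed sum of its edges. For instance
  ∂[6,7,9] = [7,9] − [6,9] + [6,7],
  ∂[1,3,4] = [3,4] − [1,4] + [1,3].
The resulting 27×18 matrix has rank 17, and its Smith normal form has invariant factors (1,1,1,1,1,1,1,1,1,1,1,1,1,1,1,1,1).

Computing H_k = (kernel of ∂_k) / (image of ∂_{k+1}):

  H_0: rank C_0 − rank ∂_1 = 9 − 8 = 1, and the invariant factors of ∂_1 are all 1, so H_0 = Z.
  H_1: rank ker ∂_1 − rank ∂_2 = (27 − 8) − 17 = 2, and the invariant factors of ∂_2 are all 1, so H_1 = Z^2.
  H_2: rank ker ∂_2 − rank ∂_3 = (18 − 17) − 0 = 1, and there is no ∂_3, so H_2 = Z.

As a check, the Euler characteristic is 9 − 27 + 18 = 0, which agrees with 1 − 2 + 1 = 0.
(K is a triangulation of the torus T^2.)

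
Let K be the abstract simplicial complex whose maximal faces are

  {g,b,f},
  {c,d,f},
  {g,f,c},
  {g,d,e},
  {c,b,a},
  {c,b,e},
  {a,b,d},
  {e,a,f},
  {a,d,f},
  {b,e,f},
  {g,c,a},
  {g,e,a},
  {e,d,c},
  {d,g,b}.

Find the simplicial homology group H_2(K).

We work with the vertex ordering a < b < c < d < e < f < g. The simplices of K, each written with vertices in increasing order, are:

  0-simplices (7): a, b, c, d, e, f, g
  1-simplices (21): ab, ac, ad, ae, af, ag, bc, bd, be, bf, bg, cd, ce, cf, cg, de, df, dg, ef, eg, fg
  2-simplices (14): abc, abd, acg, adf, aef, aeg, bce, bdg, bef, bfg, cde, cdf, cfg, deg

so the chain groups are C_0 ≅ Z^7, C_1 ≅ Z^21, C_2 ≅ Z^14.

Boundary ∂_1: C_1 → C_0 sends each edge [p,q] (with p < q) to q − p. For instance
  ∂df = f − d.
This gives a 7×21 integer matrix of rank 6; reducing to Smith normal form yields diagonal entries (1,1,1,1,1,1).

Boundary ∂_2: C_2 → C_1 acts by ∂[p,q,r] = [q,r] − [p,r] + [p,q]. For instance
  ∂bef = ef − bf + be,
  ∂bce = ce − be + bc.
This gives a 21×14 integer matrix of rank 13; reducing to Smith normal form yields diagonal entries (1,1,1,1,1,1,1,1,1,1,1,1,1).

Now H_k = ker ∂_k / im ∂_{k+1}, so:

  H_2: rank ker ∂_2 − rank ∂_3 = (14 − 13) − 0 = 1, and there is no ∂_3, so H_2 ≅ Z.

(K is a triangulation of the torus T^2.)

H_2 ≅ Z.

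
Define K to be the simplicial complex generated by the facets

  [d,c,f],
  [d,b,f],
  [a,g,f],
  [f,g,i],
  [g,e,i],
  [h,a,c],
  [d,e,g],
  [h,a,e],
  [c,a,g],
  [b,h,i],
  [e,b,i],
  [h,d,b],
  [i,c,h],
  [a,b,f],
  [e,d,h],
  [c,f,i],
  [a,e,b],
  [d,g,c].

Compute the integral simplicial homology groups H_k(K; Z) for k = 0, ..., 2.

H_0 ≅ Z,  H_1 ≅ Z ⊕ Z_2,  H_2 = 0.

Fix the vertex order a < b < c < d < e < f < g < h < i and write every simplex with vertices in increasing order. Then dim K = 2 and the simplices of K are:

  0-simplices (9): a, b, c, d, e, f, g, h, i
  1-simplices (27): ab, ac, ae, af, ag, ah, bd, be, bf, bh, bi, cd, cf, cg, ch, ci, de, df, dg, dh, eg, eh, ei, fg, fi, gi, hi
  2-simplices (18): abe, abf, acg, ach, aeh, afg, bdf, bdh, bei, bhi, cdf, cdg, cfi, chi, deg, deh, egi, fgi

so the chain groups are C_0 ≅ Z^9, C_1 ≅ Z^27, C_2 ≅ Z^18.

Boundary ∂_1: C_1 → C_0 sends each edge [p,q] (with p < q) to q − p.
The 9×27 boundary matrix has rank 8 and Smith normal form diag(1,1,1,1,1,1,1,1).

Boundary ∂_2: C_2 → C_1 acts by ∂[p,q,r] = [q,r] − [p,r] + [p,q]. For instance
  ∂abf = bf − af + ab,
  ∂bdf = df − bf + bd.
The 27×18 boundary matrix has rank 18 and Smith normal form diag(1,1,1,1,1,1,1,1,1,1,1,1,1,1,1,1,1,2).

Reading off H_k = ker ∂_k / im ∂_{k+1}:

  H_0: rank C_0 − rank ∂_1 = 9 − 8 = 1, and the invariant factors of ∂_1 are all 1, so H_0 ≅ Z.
  H_1: rank ker ∂_1 − rank ∂_2 = (27 − 8) − 18 = 1, and ∂_2 has invariant factor 2 > 1, so H_1 ≅ Z ⊕ Z_2.
  H_2: rank ker ∂_2 − rank ∂_3 = (18 − 18) − 0 = 0, and there is no ∂_3, so H_2 ≅ 0.

(K is a triangulation of the Klein bottle.)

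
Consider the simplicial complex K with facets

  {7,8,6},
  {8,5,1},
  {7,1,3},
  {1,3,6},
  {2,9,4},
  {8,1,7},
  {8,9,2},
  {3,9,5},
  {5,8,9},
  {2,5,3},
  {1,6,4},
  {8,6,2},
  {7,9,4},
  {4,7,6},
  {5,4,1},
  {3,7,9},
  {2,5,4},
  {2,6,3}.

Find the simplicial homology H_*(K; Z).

Order the vertices as 1 < 2 < 3 < 4 < 5 < 6 < 7 < 8 < 9. Listing each simplex with vertices in this order, K has dimension 2 with simplices:

  0-simplices (9): [1], [2], [3], [4], [5], [6], [7], [8], [9]
  1-simplices (27): (27 of them)
  2-simplices (18): [1,3,6], [1,3,7], [1,4,5], [1,4,6], [1,5,8], [1,7,8], [2,3,5], [2,3,6], [2,4,5], [2,4,9], [2,6,8], [2,8,9], [3,5,9], [3,7,9], [4,6,7], [4,7,9], [5,8,9], [6,7,8]

Hence C_0 ≅ Z^9, C_1 ≅ Z^27, C_2 ≅ Z^18.

∂_1: C_1 → C_0 sends each edge [p,q] (with p < q) to q − p.
The resulting 9×27 matrix has rank 8, and its Smith normal form has invariant factors (1,1,1,1,1,1,1,1).

∂_2: C_2 → C_1 sends each 2-simplex [p,q,r] to [q,r] − [p,r] + [p,q]. For instance
  ∂[1,3,6] = [3,6] − [1,6] + [1,3],
  ∂[2,8,9] = [8,9] − [2,9] + [2,8].
The resulting 27×18 matrix has rank 18, and its Smith normal form has invariant factors (1,1,1,1,1,1,1,1,1,1,1,1,1,1,1,1,1,2).

Reading off H_k = ker ∂_k / im ∂_{k+1}:

  H_0: rank C_0 − rank ∂_1 = 9 − 8 = 1, and the invariant factors of ∂_1 are all 1, so H_0 = Z.
  H_1: rank ker ∂_1 − rank ∂_2 = (27 − 8) − 18 = 1, and ∂_2 has invariant factor 2 > 1, so H_1 = Z ⊕ Z/2Z.
  H_2: rank ker ∂_2 − rank ∂_3 = (18 − 18) − 0 = 0, and there is no ∂_3, so H_2 = 0.

(K is a triangulation of the Klein bottle.)

H_0 = Z,  H_1 = Z ⊕ Z/2Z,  H_2 = 0.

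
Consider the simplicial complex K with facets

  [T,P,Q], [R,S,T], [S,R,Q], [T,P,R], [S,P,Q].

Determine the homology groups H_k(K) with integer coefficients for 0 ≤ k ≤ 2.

Fix the vertex order P < Q < R < S < T and write every simplex with vertices in increasing order. Then dim K = 2 and the simplices of K are:

  0-simplices (5): P, Q, R, S, T
  1-simplices (10): PQ, PR, PS, PT, QR, QS, QT, RS, RT, ST
  2-simplices (5): PQS, PQT, PRT, QRS, RST

giving chain groups C_0 ≅ Z^5, C_1 ≅ Z^10, C_2 ≅ Z^5.

Boundary ∂_1: C_1 → C_0 sends each edge [p,q] (with p < q) to q − p. For instance
  ∂QS = S − Q.
As a 5×10 matrix over Z this has rank 4, with invariant factors (1,1,1,1).

The boundary map ∂_2: C_2 → C_1 sends each 2-simplex [p,q,r] to [q,r] − [p,r] + [p,q]. For instance
  ∂QRS = RS − QS + QR,
  ∂PRT = RT − PT + PR.
The 10×5 boundary matrix has rank 5 and Smith normal form diag(1,1,1,1,1).

Now H_k = ker ∂_k / im ∂_{k+1}, so:

  H_0: rank C_0 − rank ∂_1 = 5 − 4 = 1, and the invariant factors of ∂_1 are all 1, so H_0 ≅ Z.
  H_1: rank ker ∂_1 − rank ∂_2 = (10 − 4) − 5 = 1, and the invariant factors of ∂_2 are all 1, so H_1 ≅ Z.
  H_2: rank ker ∂_2 − rank ∂_3 = (5 − 5) − 0 = 0, and there is no ∂_3, so H_2 ≅ 0.

(K is a triangulation of the Möbius band.)

H_0 = Z,  H_1 = Z,  H_2 = 0.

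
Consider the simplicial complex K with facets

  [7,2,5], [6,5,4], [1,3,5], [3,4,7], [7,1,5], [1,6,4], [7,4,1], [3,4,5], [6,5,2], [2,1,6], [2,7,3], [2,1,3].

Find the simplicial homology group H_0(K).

Fix the vertex order 1 < 2 < 3 < 4 < 5 < 6 < 7 and write every simplex with vertices in increasing order. Then dim K = 2 and the simplices of K are:

  0-simplices (7): [1], [2], [3], [4], [5], [6], [7]
  1-simplices (18): [1,2], [1,3], [1,4], [1,5], [1,6], [1,7], [2,3], [2,5], [2,6], [2,7], [3,4], [3,5], [3,7], [4,5], [4,6], [4,7], [5,6], [5,7]
  2-simplices (12): [1,2,3], [1,2,6], [1,3,5], [1,4,6], [1,4,7], [1,5,7], [2,3,7], [2,5,6], [2,5,7], [3,4,5], [3,4,7], [4,5,6]

so the chain groups are C_0 ≅ Z^7, C_1 ≅ Z^18, C_2 ≅ Z^12.

Boundary ∂_1: C_1 → C_0 is given by ∂[p,q] = [q] − [p].
The resulting 7×18 matrix has rank 6, and its Smith normal form has invariant factors (1,1,1,1,1,1).

∂_2: C_2 → C_1 maps a triangle to the signed sum of its edges. For instance
  ∂[1,2,6] = [2,6] − [1,6] + [1,2],
  ∂[1,4,7] = [4,7] − [1,7] + [1,4].
This gives a 18×12 integer matrix of rank 12; reducing to Smith normal form yields diagonal entries (1,1,1,1,1,1,1,1,1,1,1,2).

Reading off H_k = ker ∂_k / im ∂_{k+1}:

  H_0: rank C_0 − rank ∂_1 = 7 − 6 = 1, and the invariant factors of ∂_1 are all 1, so H_0 = Z.

H_0 ≅ Z.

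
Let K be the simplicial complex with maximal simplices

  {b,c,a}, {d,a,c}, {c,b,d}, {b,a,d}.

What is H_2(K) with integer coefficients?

Take the total order a < b < c < d on the vertex set. Then K (dimension 2) consists of the simplices:

  0-simplices (4): a, b, c, d
  1-simplices (6): ab, ac, ad, bc, bd, cd
  2-simplices (4): abc, abd, acd, bcd

giving chain groups C_0 ≅ Z^4, C_1 ≅ Z^6, C_2 ≅ Z^4.

The boundary map ∂_1: C_1 → C_0 maps an edge to its endpoints' difference, ∂[p,q] = q − p. For instance
  ∂ad = d − a.
The resulting 4×6 matrix has rank 3, and its Smith normal form has invariant factors (1,1,1).

The boundary map ∂_2: C_2 → C_1 maps a triangle to the signed sum of its edges. For instance
  ∂acd = cd − ad + ac,
  ∂bcd = cd − bd + bc.
This gives a 6×4 integer matrix of rank 3; reducing to Smith normal form yields diagonal entries (1,1,1).

Now H_k = ker ∂_k / im ∂_{k+1}, so:

  H_2: rank ker ∂_2 − rank ∂_3 = (4 − 3) − 0 = 1, and there is no ∂_3, so H_2 ≅ Z.

H_2 ≅ Z.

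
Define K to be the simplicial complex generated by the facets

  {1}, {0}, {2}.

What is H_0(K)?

H_0 ≅ Z^3.

Order the vertices as 0 < 1 < 2. Listing each simplex with vertices in this order, K has dimension 0 with simplices:

  0-simplices (3): [0], [1], [2]

Hence C_0 ≅ Z^3.

Now H_k = ker ∂_k / im ∂_{k+1}, so:

  H_0: rank C_0 − rank ∂_1 = 3 − 0 = 3, and there is no ∂_1, so H_0 = Z^3.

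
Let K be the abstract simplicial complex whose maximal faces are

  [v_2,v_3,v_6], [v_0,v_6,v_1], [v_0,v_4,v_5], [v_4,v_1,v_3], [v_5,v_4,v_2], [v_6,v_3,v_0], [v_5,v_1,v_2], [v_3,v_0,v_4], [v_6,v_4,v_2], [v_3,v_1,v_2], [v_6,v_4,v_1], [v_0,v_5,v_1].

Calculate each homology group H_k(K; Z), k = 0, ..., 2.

H_0 ≅ Z,  H_1 ≅ Z/2Z,  H_2 = 0.

Order the vertices as v_0 < v_1 < v_2 < v_3 < v_4 < v_5 < v_6. Listing each simplex with vertices in this order, K has dimension 2 with simplices:

  0-simplices (7): [v_0], [v_1], [v_2], [v_3], [v_4], [v_5], [v_6]
  1-simplices (18): (18 of them)
  2-simplices (12): (12 of them)

so the chain groups are C_0 ≅ Z^7, C_1 ≅ Z^18, C_2 ≅ Z^12.

Boundary ∂_1: C_1 → C_0 maps an edge to its endpoints' difference, ∂[p,q] = q − p. For instance
  ∂[v_1,v_6] = [v_6] − [v_1].
This gives a 7×18 integer matrix of rank 6; reducing to Smith normal form yields diagonal entries (1,1,1,1,1,1).

The boundary map ∂_2: C_2 → C_1 maps a triangle to the signed sum of its edges. For instance
  ∂[v_1,v_3,v_4] = [v_3,v_4] − [v_1,v_4] + [v_1,v_3],
  ∂[v_2,v_4,v_6] = [v_4,v_6] − [v_2,v_6] + [v_2,v_4].
The 18×12 boundary matrix has rank 12 and Smith normal form diag(1,1,1,1,1,1,1,1,1,1,1,2).

From H_k ≅ ker(∂_k) / im(∂_{k+1}) we obtain:

  H_0: rank C_0 − rank ∂_1 = 7 − 6 = 1, and the invariant factors of ∂_1 are all 1, so H_0 = Z.
  H_1: rank ker ∂_1 − rank ∂_2 = (18 − 6) − 12 = 0, and ∂_2 has invariant factor 2 > 1, so H_1 = Z/2Z.
  H_2: rank ker ∂_2 − rank ∂_3 = (12 − 12) − 0 = 0, and there is no ∂_3, so H_2 = 0.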